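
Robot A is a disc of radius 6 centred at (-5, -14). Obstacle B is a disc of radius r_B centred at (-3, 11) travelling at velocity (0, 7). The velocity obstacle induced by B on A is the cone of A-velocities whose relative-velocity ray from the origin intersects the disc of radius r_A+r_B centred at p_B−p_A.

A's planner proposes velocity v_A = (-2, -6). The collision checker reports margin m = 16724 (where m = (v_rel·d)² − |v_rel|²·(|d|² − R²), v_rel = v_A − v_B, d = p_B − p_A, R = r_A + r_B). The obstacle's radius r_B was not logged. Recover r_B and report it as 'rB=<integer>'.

m = 16724
d = (2, 25);  v_rel = (-2, -13),  |v_rel|² = 173
v_rel×d = (-2)·(25) − (-13)·(2) = -24
since m = R²·173 − (-24)²:  R² = (576 + 16724) / 173 = 100
R = √100 = 10  ⇒  r_B = 10 − 6 = 4

rB=4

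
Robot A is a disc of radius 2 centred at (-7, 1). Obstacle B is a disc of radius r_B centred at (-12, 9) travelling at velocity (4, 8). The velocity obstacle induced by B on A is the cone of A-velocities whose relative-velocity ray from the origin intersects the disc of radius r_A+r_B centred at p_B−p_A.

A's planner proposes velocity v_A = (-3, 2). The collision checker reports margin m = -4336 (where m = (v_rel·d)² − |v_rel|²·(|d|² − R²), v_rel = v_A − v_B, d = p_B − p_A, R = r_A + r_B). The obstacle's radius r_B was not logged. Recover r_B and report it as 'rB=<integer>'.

m = -4336
d = (-5, 8);  v_rel = (-7, -6),  |v_rel|² = 85
v_rel×d = (-7)·(8) − (-6)·(-5) = -86
since m = R²·85 − (-86)²:  R² = (7396 + -4336) / 85 = 36
R = √36 = 6  ⇒  r_B = 6 − 2 = 4

rB=4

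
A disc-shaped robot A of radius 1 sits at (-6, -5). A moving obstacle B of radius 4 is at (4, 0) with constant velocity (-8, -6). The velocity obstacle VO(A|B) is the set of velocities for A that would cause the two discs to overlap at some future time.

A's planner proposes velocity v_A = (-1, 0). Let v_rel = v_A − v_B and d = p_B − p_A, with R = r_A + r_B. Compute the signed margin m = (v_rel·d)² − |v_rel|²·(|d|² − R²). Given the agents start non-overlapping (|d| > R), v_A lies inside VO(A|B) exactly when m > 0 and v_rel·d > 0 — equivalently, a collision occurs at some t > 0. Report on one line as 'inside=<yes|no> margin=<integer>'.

d = (10, 5),  |d|² = 125;  R = 1+4 = 5,  c = 125−5² = 100
v_rel = (7, 6),  |v_rel|² = 85;  v_rel·d = (7)·(10) + (6)·(5) = 100
85·t² − 200·t + 100 = 0  ⇒  m = 100² − 85·100 = 1500
m = 1500 > 0,  v_rel·d = 100 > 0  ⇒  inside

inside=yes margin=1500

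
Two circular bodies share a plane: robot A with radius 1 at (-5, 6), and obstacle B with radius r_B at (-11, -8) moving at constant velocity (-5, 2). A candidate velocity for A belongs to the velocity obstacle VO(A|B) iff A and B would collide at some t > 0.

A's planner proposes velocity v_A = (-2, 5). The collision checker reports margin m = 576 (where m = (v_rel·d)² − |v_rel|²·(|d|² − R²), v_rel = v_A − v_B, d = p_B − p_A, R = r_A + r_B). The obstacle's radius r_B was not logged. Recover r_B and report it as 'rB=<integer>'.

m = 576
d = (-6, -14);  v_rel = (3, 3),  |v_rel|² = 18
v_rel×d = (3)·(-14) − (3)·(-6) = -24
since m = R²·18 − (-24)²:  R² = (576 + 576) / 18 = 64
R = √64 = 8  ⇒  r_B = 8 − 1 = 7

rB=7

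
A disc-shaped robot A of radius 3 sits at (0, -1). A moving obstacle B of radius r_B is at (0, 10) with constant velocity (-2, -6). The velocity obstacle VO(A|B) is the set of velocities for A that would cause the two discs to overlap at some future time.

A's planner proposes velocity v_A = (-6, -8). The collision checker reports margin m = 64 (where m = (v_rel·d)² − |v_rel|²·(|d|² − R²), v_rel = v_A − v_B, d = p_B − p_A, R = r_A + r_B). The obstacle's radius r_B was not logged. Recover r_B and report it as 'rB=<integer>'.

m = 64
d = (0, 11);  v_rel = (-4, -2),  |v_rel|² = 20
v_rel×d = (-4)·(11) − (-2)·(0) = -44
since m = R²·20 − (-44)²:  R² = (1936 + 64) / 20 = 100
R = √100 = 10  ⇒  r_B = 10 − 3 = 7

rB=7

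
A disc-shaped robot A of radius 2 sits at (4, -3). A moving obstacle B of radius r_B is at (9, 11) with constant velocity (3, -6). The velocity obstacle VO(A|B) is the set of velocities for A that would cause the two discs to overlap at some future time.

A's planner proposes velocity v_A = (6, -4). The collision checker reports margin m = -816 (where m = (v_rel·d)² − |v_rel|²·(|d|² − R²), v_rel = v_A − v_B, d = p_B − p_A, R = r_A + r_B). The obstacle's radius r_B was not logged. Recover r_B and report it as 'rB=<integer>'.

m = -816
d = (5, 14);  v_rel = (3, 2),  |v_rel|² = 13
v_rel×d = (3)·(14) − (2)·(5) = 32
since m = R²·13 − 32²:  R² = (1024 + -816) / 13 = 16
R = √16 = 4  ⇒  r_B = 4 − 2 = 2

rB=2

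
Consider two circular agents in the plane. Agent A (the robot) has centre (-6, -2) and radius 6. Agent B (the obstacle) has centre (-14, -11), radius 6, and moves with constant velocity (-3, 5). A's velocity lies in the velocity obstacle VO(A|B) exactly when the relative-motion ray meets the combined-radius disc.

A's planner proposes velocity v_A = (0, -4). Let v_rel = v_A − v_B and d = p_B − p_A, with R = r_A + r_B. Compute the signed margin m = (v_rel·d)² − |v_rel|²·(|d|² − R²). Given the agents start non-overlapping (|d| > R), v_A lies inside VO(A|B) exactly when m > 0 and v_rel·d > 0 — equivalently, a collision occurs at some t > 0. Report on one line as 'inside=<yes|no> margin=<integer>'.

d = (-8, -9),  |d|² = 145;  R = 6+6 = 12,  c = 145−12² = 1
v_rel = (3, -9),  |v_rel|² = 90;  v_rel·d = (3)·(-8) + (-9)·(-9) = 57
90·t² − 114·t + 1 = 0  ⇒  m = 57² − 90·1 = 3159
m = 3159 > 0,  v_rel·d = 57 > 0  ⇒  inside

inside=yes margin=3159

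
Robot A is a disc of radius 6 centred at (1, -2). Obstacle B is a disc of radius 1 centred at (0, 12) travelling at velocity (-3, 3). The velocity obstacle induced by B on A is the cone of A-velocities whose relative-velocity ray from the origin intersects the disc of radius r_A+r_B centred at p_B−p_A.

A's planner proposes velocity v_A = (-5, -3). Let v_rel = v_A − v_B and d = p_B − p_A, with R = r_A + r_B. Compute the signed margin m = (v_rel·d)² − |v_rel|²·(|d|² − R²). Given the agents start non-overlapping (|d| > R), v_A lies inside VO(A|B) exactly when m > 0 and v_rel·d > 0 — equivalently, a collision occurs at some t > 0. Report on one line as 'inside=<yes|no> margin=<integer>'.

d = (-1, 14),  |d|² = 197;  R = 6+1 = 7,  c = 197−7² = 148
v_rel = (-2, -6),  |v_rel|² = 40;  v_rel·d = (-2)·(-1) + (-6)·(14) = -82
40·t² + 164·t + 148 = 0  ⇒  m = (-82)² − 40·148 = 804
m = 804 > 0,  v_rel·d = -82 < 0  ⇒  outside

inside=no margin=804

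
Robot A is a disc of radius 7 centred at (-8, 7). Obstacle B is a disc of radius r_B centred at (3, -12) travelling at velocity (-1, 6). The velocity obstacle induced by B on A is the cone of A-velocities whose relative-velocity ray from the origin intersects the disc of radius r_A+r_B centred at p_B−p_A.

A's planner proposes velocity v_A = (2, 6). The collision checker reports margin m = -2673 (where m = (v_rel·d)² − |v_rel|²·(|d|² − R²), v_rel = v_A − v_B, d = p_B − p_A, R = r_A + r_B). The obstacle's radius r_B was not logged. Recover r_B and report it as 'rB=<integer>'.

m = -2673
d = (11, -19);  v_rel = (3, 0),  |v_rel|² = 9
v_rel×d = (3)·(-19) − (0)·(11) = -57
since m = R²·9 − (-57)²:  R² = (3249 + -2673) / 9 = 64
R = √64 = 8  ⇒  r_B = 8 − 7 = 1

rB=1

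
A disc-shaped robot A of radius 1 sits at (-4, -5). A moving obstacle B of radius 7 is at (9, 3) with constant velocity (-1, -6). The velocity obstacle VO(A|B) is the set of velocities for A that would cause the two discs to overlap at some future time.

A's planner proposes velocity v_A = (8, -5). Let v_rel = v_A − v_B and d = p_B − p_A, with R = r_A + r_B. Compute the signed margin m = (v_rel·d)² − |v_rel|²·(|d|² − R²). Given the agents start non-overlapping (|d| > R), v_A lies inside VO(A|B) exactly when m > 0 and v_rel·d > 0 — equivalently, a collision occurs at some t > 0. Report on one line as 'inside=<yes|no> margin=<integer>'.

d = (13, 8),  |d|² = 233;  R = 1+7 = 8,  c = 233−8² = 169
v_rel = (9, 1),  |v_rel|² = 82;  v_rel·d = (9)·(13) + (1)·(8) = 125
82·t² − 250·t + 169 = 0  ⇒  m = 125² − 82·169 = 1767
m = 1767 > 0,  v_rel·d = 125 > 0  ⇒  inside

inside=yes margin=1767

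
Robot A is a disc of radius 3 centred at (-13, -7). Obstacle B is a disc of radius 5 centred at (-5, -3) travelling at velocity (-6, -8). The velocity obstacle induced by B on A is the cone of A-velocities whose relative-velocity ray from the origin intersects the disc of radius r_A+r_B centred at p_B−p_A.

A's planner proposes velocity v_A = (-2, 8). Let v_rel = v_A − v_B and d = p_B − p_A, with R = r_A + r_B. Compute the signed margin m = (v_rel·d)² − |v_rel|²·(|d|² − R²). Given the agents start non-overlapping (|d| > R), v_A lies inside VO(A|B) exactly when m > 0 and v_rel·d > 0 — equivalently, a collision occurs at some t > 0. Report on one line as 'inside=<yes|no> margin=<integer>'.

d = (8, 4),  |d|² = 80;  R = 3+5 = 8,  c = 80−8² = 16
v_rel = (4, 16),  |v_rel|² = 272;  v_rel·d = (4)·(8) + (16)·(4) = 96
272·t² − 192·t + 16 = 0  ⇒  m = 96² − 272·16 = 4864
m = 4864 > 0,  v_rel·d = 96 > 0  ⇒  inside

inside=yes margin=4864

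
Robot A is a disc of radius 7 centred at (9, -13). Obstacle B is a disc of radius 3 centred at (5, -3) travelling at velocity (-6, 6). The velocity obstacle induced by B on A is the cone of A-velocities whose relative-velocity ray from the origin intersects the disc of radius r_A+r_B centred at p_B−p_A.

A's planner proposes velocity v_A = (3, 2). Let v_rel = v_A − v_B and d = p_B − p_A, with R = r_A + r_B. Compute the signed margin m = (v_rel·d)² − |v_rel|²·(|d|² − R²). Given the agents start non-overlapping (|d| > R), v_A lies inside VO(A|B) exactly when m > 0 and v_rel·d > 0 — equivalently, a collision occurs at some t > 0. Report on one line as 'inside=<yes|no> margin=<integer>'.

d = (-4, 10),  |d|² = 116;  R = 7+3 = 10,  c = 116−10² = 16
v_rel = (9, -4),  |v_rel|² = 97;  v_rel·d = (9)·(-4) + (-4)·(10) = -76
97·t² + 152·t + 16 = 0  ⇒  m = (-76)² − 97·16 = 4224
m = 4224 > 0,  v_rel·d = -76 < 0  ⇒  outside

inside=no margin=4224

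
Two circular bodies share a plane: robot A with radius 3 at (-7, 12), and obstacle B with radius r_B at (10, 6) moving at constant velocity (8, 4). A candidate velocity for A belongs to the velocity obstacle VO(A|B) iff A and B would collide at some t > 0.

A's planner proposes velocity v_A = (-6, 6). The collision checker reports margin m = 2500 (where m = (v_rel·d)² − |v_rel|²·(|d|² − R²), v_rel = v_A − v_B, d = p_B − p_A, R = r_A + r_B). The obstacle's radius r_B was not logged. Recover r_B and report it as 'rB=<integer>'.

m = 2500
d = (17, -6);  v_rel = (-14, 2),  |v_rel|² = 200
v_rel×d = (-14)·(-6) − (2)·(17) = 50
since m = R²·200 − 50²:  R² = (2500 + 2500) / 200 = 25
R = √25 = 5  ⇒  r_B = 5 − 3 = 2

rB=2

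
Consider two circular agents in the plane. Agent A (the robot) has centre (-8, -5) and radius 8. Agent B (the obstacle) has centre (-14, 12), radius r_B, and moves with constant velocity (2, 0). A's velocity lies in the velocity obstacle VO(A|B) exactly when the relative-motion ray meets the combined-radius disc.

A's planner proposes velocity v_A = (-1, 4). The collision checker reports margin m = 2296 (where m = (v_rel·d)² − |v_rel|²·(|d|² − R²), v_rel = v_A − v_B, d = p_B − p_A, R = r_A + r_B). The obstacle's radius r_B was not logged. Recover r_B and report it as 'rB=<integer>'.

m = 2296
d = (-6, 17);  v_rel = (-3, 4),  |v_rel|² = 25
v_rel×d = (-3)·(17) − (4)·(-6) = -27
since m = R²·25 − (-27)²:  R² = (729 + 2296) / 25 = 121
R = √121 = 11  ⇒  r_B = 11 − 8 = 3

rB=3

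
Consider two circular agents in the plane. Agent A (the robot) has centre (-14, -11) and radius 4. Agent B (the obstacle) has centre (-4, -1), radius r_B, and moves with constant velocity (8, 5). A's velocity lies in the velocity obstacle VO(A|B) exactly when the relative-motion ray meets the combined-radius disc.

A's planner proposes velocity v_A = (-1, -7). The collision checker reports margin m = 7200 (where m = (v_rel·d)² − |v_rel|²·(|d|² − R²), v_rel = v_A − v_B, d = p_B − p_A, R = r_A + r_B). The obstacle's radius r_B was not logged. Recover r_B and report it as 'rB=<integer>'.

m = 7200
d = (10, 10);  v_rel = (-9, -12),  |v_rel|² = 225
v_rel×d = (-9)·(10) − (-12)·(10) = 30
since m = R²·225 − 30²:  R² = (900 + 7200) / 225 = 36
R = √36 = 6  ⇒  r_B = 6 − 4 = 2

rB=2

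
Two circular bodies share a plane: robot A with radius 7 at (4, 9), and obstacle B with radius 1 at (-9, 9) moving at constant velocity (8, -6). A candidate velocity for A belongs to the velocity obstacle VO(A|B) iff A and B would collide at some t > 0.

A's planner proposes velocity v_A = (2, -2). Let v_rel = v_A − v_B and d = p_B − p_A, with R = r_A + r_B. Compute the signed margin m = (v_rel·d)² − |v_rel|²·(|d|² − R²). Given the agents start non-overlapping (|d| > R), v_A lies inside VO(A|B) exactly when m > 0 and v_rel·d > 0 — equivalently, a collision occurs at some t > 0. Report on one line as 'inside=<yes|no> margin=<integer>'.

d = (-13, 0),  |d|² = 169;  R = 7+1 = 8,  c = 169−8² = 105
v_rel = (-6, 4),  |v_rel|² = 52;  v_rel·d = (-6)·(-13) + (4)·(0) = 78
52·t² − 156·t + 105 = 0  ⇒  m = 78² − 52·105 = 624
m = 624 > 0,  v_rel·d = 78 > 0  ⇒  inside

inside=yes margin=624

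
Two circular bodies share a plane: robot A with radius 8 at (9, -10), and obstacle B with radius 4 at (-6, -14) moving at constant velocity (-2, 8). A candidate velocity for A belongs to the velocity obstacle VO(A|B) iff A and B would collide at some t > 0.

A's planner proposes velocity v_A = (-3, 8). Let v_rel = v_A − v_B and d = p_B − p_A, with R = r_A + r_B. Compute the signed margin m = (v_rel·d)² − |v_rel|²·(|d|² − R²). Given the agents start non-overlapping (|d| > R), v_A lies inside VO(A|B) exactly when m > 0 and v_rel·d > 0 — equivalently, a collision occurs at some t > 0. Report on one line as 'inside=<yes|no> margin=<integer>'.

d = (-15, -4),  |d|² = 241;  R = 8+4 = 12,  c = 241−12² = 97
v_rel = (-1, 0),  |v_rel|² = 1;  v_rel·d = (-1)·(-15) + (0)·(-4) = 15
1·t² − 30·t + 97 = 0  ⇒  m = 15² − 1·97 = 128
m = 128 > 0,  v_rel·d = 15 > 0  ⇒  inside

inside=yes margin=128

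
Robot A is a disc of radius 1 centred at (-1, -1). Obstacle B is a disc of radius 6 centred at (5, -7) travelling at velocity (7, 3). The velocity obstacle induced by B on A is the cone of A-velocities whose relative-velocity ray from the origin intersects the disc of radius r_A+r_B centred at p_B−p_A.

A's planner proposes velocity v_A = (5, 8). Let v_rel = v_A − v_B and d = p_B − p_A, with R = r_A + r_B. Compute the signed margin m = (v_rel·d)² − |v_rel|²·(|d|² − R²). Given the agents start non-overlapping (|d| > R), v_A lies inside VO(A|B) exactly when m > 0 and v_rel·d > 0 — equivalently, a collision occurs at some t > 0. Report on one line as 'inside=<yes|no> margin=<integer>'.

d = (6, -6),  |d|² = 72;  R = 1+6 = 7,  c = 72−7² = 23
v_rel = (-2, 5),  |v_rel|² = 29;  v_rel·d = (-2)·(6) + (5)·(-6) = -42
29·t² + 84·t + 23 = 0  ⇒  m = (-42)² − 29·23 = 1097
m = 1097 > 0,  v_rel·d = -42 < 0  ⇒  outside

inside=no margin=1097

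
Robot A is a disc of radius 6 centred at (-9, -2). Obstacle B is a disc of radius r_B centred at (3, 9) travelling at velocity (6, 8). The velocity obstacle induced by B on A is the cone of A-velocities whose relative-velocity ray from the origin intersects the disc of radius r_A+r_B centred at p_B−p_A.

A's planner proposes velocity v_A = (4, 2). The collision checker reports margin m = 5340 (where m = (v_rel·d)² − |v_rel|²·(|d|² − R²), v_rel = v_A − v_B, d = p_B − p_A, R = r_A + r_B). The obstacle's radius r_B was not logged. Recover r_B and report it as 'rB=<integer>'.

m = 5340
d = (12, 11);  v_rel = (-2, -6),  |v_rel|² = 40
v_rel×d = (-2)·(11) − (-6)·(12) = 50
since m = R²·40 − 50²:  R² = (2500 + 5340) / 40 = 196
R = √196 = 14  ⇒  r_B = 14 − 6 = 8

rB=8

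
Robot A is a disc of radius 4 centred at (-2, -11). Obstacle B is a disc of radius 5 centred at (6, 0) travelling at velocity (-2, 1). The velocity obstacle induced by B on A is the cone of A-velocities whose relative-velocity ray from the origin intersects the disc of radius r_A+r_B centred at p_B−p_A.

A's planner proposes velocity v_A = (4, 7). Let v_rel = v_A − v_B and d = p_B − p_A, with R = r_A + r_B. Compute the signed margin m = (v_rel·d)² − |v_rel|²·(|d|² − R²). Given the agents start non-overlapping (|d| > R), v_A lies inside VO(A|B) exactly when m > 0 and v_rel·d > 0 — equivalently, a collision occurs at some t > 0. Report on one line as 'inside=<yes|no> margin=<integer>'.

d = (8, 11),  |d|² = 185;  R = 4+5 = 9,  c = 185−9² = 104
v_rel = (6, 6),  |v_rel|² = 72;  v_rel·d = (6)·(8) + (6)·(11) = 114
72·t² − 228·t + 104 = 0  ⇒  m = 114² − 72·104 = 5508
m = 5508 > 0,  v_rel·d = 114 > 0  ⇒  inside

inside=yes margin=5508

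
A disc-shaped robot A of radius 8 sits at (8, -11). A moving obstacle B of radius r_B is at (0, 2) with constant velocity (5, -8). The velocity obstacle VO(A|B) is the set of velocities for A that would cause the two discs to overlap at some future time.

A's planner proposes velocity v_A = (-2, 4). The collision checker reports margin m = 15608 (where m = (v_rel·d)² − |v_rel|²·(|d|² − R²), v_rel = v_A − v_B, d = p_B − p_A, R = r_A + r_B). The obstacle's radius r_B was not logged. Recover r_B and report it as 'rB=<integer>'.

m = 15608
d = (-8, 13);  v_rel = (-7, 12),  |v_rel|² = 193
v_rel×d = (-7)·(13) − (12)·(-8) = 5
since m = R²·193 − 5²:  R² = (25 + 15608) / 193 = 81
R = √81 = 9  ⇒  r_B = 9 − 8 = 1

rB=1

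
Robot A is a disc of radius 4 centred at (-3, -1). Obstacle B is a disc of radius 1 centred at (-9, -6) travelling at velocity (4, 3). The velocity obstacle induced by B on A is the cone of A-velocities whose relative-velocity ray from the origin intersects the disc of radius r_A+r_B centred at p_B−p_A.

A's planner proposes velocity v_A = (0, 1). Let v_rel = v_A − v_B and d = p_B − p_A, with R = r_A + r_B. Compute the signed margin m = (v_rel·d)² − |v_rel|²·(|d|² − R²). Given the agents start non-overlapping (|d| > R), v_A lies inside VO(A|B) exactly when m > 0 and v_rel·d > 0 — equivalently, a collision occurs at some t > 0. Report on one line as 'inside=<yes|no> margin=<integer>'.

d = (-6, -5),  |d|² = 61;  R = 4+1 = 5,  c = 61−5² = 36
v_rel = (-4, -2),  |v_rel|² = 20;  v_rel·d = (-4)·(-6) + (-2)·(-5) = 34
20·t² − 68·t + 36 = 0  ⇒  m = 34² − 20·36 = 436
m = 436 > 0,  v_rel·d = 34 > 0  ⇒  inside

inside=yes margin=436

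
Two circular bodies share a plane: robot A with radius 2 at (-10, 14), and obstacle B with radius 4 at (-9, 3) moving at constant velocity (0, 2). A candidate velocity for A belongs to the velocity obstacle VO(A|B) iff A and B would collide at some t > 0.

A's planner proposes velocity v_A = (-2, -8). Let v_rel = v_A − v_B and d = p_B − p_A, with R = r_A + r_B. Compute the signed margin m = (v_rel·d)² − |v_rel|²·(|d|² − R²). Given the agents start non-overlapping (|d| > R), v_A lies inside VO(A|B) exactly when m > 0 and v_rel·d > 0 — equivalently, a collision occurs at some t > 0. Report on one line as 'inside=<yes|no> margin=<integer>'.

d = (1, -11),  |d|² = 122;  R = 2+4 = 6,  c = 122−6² = 86
v_rel = (-2, -10),  |v_rel|² = 104;  v_rel·d = (-2)·(1) + (-10)·(-11) = 108
104·t² − 216·t + 86 = 0  ⇒  m = 108² − 104·86 = 2720
m = 2720 > 0,  v_rel·d = 108 > 0  ⇒  inside

inside=yes margin=2720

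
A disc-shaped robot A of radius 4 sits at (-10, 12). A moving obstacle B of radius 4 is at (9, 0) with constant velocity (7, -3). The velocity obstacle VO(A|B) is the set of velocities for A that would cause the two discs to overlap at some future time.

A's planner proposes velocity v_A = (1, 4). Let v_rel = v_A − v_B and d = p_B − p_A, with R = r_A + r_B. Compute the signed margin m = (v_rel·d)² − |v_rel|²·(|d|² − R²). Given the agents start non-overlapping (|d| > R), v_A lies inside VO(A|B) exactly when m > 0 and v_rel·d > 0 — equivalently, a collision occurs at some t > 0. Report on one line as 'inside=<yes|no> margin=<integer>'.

d = (19, -12),  |d|² = 505;  R = 4+4 = 8,  c = 505−8² = 441
v_rel = (-6, 7),  |v_rel|² = 85;  v_rel·d = (-6)·(19) + (7)·(-12) = -198
85·t² + 396·t + 441 = 0  ⇒  m = (-198)² − 85·441 = 1719
m = 1719 > 0,  v_rel·d = -198 < 0  ⇒  outside

inside=no margin=1719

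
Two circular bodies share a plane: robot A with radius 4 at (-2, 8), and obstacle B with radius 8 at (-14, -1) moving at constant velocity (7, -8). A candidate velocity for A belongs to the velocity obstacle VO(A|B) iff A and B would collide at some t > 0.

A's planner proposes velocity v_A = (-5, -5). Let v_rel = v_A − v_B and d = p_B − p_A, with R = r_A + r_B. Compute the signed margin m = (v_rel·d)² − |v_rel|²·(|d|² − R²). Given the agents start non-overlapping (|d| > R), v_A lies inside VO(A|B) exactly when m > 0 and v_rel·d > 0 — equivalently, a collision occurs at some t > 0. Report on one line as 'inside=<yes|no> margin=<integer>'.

d = (-12, -9),  |d|² = 225;  R = 4+8 = 12,  c = 225−12² = 81
v_rel = (-12, 3),  |v_rel|² = 153;  v_rel·d = (-12)·(-12) + (3)·(-9) = 117
153·t² − 234·t + 81 = 0  ⇒  m = 117² − 153·81 = 1296
m = 1296 > 0,  v_rel·d = 117 > 0  ⇒  inside

inside=yes margin=1296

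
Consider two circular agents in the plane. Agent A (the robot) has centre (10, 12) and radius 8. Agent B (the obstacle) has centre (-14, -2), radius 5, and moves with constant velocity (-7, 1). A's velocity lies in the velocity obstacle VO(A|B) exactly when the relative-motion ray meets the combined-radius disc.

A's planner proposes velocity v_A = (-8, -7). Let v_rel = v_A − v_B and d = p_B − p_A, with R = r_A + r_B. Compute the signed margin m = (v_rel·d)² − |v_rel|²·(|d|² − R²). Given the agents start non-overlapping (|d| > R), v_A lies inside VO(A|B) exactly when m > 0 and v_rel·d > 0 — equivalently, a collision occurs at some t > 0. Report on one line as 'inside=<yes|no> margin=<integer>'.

d = (-24, -14),  |d|² = 772;  R = 8+5 = 13,  c = 772−13² = 603
v_rel = (-1, -8),  |v_rel|² = 65;  v_rel·d = (-1)·(-24) + (-8)·(-14) = 136
65·t² − 272·t + 603 = 0  ⇒  m = 136² − 65·603 = -20699
m = -20699 < 0,  v_rel·d = 136 > 0  ⇒  outside

inside=no margin=-20699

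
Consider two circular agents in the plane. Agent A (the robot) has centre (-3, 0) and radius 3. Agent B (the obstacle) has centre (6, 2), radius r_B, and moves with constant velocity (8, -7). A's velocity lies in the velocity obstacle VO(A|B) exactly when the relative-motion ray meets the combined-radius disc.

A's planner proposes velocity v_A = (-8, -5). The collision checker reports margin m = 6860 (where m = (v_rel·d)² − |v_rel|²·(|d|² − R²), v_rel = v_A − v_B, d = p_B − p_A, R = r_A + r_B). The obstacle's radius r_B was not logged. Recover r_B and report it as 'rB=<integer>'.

m = 6860
d = (9, 2);  v_rel = (-16, 2),  |v_rel|² = 260
v_rel×d = (-16)·(2) − (2)·(9) = -50
since m = R²·260 − (-50)²:  R² = (2500 + 6860) / 260 = 36
R = √36 = 6  ⇒  r_B = 6 − 3 = 3

rB=3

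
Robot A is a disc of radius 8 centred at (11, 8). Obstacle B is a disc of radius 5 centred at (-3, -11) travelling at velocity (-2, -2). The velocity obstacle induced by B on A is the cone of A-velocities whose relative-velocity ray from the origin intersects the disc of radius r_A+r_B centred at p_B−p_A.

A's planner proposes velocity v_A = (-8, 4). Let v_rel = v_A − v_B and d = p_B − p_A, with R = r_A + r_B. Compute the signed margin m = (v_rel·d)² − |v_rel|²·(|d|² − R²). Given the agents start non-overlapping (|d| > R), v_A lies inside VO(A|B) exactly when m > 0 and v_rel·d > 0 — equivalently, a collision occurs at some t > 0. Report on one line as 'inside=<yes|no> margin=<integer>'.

d = (-14, -19),  |d|² = 557;  R = 8+5 = 13,  c = 557−13² = 388
v_rel = (-6, 6),  |v_rel|² = 72;  v_rel·d = (-6)·(-14) + (6)·(-19) = -30
72·t² + 60·t + 388 = 0  ⇒  m = (-30)² − 72·388 = -27036
m = -27036 < 0,  v_rel·d = -30 < 0  ⇒  outside

inside=no margin=-27036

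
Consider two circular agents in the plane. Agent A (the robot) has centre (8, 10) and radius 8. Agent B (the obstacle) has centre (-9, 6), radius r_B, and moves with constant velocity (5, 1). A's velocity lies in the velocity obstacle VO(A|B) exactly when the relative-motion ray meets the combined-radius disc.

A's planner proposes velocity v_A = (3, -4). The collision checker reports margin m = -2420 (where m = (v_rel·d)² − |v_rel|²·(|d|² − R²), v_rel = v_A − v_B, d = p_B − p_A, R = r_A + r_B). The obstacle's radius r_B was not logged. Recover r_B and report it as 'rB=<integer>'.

m = -2420
d = (-17, -4);  v_rel = (-2, -5),  |v_rel|² = 29
v_rel×d = (-2)·(-4) − (-5)·(-17) = -77
since m = R²·29 − (-77)²:  R² = (5929 + -2420) / 29 = 121
R = √121 = 11  ⇒  r_B = 11 − 8 = 3

rB=3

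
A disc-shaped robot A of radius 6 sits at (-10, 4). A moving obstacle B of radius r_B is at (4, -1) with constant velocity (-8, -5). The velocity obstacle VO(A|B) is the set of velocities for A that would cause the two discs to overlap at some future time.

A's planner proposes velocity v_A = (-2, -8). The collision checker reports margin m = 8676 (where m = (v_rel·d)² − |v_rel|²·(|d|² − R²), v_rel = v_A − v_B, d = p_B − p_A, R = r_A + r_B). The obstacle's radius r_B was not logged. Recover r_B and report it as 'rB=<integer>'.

m = 8676
d = (14, -5);  v_rel = (6, -3),  |v_rel|² = 45
v_rel×d = (6)·(-5) − (-3)·(14) = 12
since m = R²·45 − 12²:  R² = (144 + 8676) / 45 = 196
R = √196 = 14  ⇒  r_B = 14 − 6 = 8

rB=8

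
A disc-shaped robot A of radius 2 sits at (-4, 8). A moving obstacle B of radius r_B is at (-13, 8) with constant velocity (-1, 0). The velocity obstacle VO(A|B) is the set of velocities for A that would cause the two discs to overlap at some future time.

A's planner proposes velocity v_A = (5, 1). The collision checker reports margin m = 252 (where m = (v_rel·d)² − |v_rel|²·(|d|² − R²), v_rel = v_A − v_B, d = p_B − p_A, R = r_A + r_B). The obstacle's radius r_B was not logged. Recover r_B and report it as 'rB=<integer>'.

m = 252
d = (-9, 0);  v_rel = (6, 1),  |v_rel|² = 37
v_rel×d = (6)·(0) − (1)·(-9) = 9
since m = R²·37 − 9²:  R² = (81 + 252) / 37 = 9
R = √9 = 3  ⇒  r_B = 3 − 2 = 1

rB=1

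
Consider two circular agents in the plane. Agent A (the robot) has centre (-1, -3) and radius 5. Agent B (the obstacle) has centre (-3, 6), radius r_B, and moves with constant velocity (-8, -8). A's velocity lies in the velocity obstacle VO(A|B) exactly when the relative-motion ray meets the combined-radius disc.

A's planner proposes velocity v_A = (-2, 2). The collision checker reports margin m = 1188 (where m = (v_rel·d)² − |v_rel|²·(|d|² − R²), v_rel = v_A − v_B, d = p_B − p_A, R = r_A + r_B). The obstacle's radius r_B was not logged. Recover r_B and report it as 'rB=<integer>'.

m = 1188
d = (-2, 9);  v_rel = (6, 10),  |v_rel|² = 136
v_rel×d = (6)·(9) − (10)·(-2) = 74
since m = R²·136 − 74²:  R² = (5476 + 1188) / 136 = 49
R = √49 = 7  ⇒  r_B = 7 − 5 = 2

rB=2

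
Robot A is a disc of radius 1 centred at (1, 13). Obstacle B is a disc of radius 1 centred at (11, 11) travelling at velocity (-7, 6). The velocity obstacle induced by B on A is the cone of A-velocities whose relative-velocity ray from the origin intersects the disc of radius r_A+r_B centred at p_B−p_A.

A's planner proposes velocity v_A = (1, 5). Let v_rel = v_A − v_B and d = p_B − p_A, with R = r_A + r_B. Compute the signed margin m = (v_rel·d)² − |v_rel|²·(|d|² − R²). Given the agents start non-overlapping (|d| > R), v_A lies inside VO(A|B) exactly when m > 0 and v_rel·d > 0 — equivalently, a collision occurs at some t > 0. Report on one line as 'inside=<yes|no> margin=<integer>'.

d = (10, -2),  |d|² = 104;  R = 1+1 = 2,  c = 104−2² = 100
v_rel = (8, -1),  |v_rel|² = 65;  v_rel·d = (8)·(10) + (-1)·(-2) = 82
65·t² − 164·t + 100 = 0  ⇒  m = 82² − 65·100 = 224
m = 224 > 0,  v_rel·d = 82 > 0  ⇒  inside

inside=yes margin=224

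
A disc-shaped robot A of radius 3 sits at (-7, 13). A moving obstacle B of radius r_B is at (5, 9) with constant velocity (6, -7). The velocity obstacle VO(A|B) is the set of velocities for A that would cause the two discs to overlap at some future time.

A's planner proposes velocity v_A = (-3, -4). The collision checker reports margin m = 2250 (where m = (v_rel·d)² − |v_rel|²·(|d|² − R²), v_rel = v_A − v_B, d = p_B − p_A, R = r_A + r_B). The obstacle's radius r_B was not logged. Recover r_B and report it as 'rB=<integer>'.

m = 2250
d = (12, -4);  v_rel = (-9, 3),  |v_rel|² = 90
v_rel×d = (-9)·(-4) − (3)·(12) = 0
since m = R²·90 − 0²:  R² = (0 + 2250) / 90 = 25
R = √25 = 5  ⇒  r_B = 5 − 3 = 2

rB=2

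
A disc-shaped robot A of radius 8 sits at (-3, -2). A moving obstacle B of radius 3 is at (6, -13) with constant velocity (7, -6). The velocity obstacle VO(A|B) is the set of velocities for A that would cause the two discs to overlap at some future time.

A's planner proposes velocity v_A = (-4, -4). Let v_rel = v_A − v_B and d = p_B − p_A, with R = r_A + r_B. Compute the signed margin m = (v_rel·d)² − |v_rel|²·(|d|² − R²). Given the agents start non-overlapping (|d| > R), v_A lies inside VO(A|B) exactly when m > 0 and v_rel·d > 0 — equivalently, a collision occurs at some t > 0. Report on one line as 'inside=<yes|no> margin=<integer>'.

d = (9, -11),  |d|² = 202;  R = 8+3 = 11,  c = 202−11² = 81
v_rel = (-11, 2),  |v_rel|² = 125;  v_rel·d = (-11)·(9) + (2)·(-11) = -121
125·t² + 242·t + 81 = 0  ⇒  m = (-121)² − 125·81 = 4516
m = 4516 > 0,  v_rel·d = -121 < 0  ⇒  outside

inside=no margin=4516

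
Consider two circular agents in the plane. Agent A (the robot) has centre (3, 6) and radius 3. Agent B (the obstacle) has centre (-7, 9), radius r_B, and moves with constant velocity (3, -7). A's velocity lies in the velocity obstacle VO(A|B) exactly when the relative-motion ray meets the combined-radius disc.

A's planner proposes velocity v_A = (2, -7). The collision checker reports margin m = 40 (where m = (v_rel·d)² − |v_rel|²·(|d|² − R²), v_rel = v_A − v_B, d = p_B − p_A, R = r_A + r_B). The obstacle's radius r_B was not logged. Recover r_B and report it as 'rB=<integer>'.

m = 40
d = (-10, 3);  v_rel = (-1, 0),  |v_rel|² = 1
v_rel×d = (-1)·(3) − (0)·(-10) = -3
since m = R²·1 − (-3)²:  R² = (9 + 40) / 1 = 49
R = √49 = 7  ⇒  r_B = 7 − 3 = 4

rB=4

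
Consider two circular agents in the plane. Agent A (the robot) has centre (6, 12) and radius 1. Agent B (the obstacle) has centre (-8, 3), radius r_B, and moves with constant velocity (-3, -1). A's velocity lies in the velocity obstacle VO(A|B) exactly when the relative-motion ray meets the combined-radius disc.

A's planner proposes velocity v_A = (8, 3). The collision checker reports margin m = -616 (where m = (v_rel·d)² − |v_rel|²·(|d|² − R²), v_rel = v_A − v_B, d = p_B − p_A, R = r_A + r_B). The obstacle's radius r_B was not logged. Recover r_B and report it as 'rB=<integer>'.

m = -616
d = (-14, -9);  v_rel = (11, 4),  |v_rel|² = 137
v_rel×d = (11)·(-9) − (4)·(-14) = -43
since m = R²·137 − (-43)²:  R² = (1849 + -616) / 137 = 9
R = √9 = 3  ⇒  r_B = 3 − 1 = 2

rB=2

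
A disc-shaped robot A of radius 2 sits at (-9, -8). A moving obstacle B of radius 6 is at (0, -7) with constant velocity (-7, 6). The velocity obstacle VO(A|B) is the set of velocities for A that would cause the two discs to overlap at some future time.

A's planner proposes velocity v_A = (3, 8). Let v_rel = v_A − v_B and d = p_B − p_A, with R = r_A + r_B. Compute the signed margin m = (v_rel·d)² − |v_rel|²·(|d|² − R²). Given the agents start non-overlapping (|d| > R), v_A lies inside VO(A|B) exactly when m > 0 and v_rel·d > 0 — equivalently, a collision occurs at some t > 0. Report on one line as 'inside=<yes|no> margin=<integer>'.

d = (9, 1),  |d|² = 82;  R = 2+6 = 8,  c = 82−8² = 18
v_rel = (10, 2),  |v_rel|² = 104;  v_rel·d = (10)·(9) + (2)·(1) = 92
104·t² − 184·t + 18 = 0  ⇒  m = 92² − 104·18 = 6592
m = 6592 > 0,  v_rel·d = 92 > 0  ⇒  inside

inside=yes margin=6592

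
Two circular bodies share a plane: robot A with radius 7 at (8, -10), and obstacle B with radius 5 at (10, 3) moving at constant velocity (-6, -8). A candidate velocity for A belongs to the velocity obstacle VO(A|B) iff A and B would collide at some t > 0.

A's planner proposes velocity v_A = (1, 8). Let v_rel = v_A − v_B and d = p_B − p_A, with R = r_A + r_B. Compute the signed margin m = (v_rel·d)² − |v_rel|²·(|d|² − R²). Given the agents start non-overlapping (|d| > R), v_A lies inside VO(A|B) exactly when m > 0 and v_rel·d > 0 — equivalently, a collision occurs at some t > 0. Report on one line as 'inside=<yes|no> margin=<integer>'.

d = (2, 13),  |d|² = 173;  R = 7+5 = 12,  c = 173−12² = 29
v_rel = (7, 16),  |v_rel|² = 305;  v_rel·d = (7)·(2) + (16)·(13) = 222
305·t² − 444·t + 29 = 0  ⇒  m = 222² − 305·29 = 40439
m = 40439 > 0,  v_rel·d = 222 > 0  ⇒  inside

inside=yes margin=40439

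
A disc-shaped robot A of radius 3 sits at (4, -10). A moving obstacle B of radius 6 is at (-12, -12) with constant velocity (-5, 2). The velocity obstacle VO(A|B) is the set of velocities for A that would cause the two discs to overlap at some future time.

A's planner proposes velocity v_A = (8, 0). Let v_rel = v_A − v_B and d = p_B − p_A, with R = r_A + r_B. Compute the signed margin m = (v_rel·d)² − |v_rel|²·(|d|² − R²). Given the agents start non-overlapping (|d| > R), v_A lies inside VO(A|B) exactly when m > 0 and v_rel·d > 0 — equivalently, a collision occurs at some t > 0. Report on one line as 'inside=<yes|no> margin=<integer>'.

d = (-16, -2),  |d|² = 260;  R = 3+6 = 9,  c = 260−9² = 179
v_rel = (13, -2),  |v_rel|² = 173;  v_rel·d = (13)·(-16) + (-2)·(-2) = -204
173·t² + 408·t + 179 = 0  ⇒  m = (-204)² − 173·179 = 10649
m = 10649 > 0,  v_rel·d = -204 < 0  ⇒  outside

inside=no margin=10649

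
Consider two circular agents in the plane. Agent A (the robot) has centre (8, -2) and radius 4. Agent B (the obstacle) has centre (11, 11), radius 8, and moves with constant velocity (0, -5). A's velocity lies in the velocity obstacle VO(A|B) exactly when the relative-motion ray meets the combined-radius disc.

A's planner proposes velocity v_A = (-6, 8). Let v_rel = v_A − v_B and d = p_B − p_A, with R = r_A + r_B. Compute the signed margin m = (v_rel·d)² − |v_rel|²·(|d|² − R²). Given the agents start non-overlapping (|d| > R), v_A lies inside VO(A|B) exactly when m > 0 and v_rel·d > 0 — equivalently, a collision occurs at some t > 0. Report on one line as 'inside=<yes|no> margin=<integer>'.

d = (3, 13),  |d|² = 178;  R = 4+8 = 12,  c = 178−12² = 34
v_rel = (-6, 13),  |v_rel|² = 205;  v_rel·d = (-6)·(3) + (13)·(13) = 151
205·t² − 302·t + 34 = 0  ⇒  m = 151² − 205·34 = 15831
m = 15831 > 0,  v_rel·d = 151 > 0  ⇒  inside

inside=yes margin=15831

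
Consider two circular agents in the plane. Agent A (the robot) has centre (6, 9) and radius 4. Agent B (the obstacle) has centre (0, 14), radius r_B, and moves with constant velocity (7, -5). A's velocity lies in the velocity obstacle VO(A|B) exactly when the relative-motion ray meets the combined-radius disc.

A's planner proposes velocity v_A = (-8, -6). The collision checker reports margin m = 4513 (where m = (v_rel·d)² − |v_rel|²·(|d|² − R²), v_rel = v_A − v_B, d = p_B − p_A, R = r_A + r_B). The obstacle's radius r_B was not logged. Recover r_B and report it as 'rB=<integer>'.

m = 4513
d = (-6, 5);  v_rel = (-15, -1),  |v_rel|² = 226
v_rel×d = (-15)·(5) − (-1)·(-6) = -81
since m = R²·226 − (-81)²:  R² = (6561 + 4513) / 226 = 49
R = √49 = 7  ⇒  r_B = 7 − 4 = 3

rB=3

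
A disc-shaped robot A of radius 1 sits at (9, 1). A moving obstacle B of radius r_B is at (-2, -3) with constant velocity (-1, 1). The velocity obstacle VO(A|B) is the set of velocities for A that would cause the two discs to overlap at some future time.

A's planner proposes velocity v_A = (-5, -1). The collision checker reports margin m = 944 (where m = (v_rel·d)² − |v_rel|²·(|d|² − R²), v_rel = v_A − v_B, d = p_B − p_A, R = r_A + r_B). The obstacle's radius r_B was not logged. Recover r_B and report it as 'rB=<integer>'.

m = 944
d = (-11, -4);  v_rel = (-4, -2),  |v_rel|² = 20
v_rel×d = (-4)·(-4) − (-2)·(-11) = -6
since m = R²·20 − (-6)²:  R² = (36 + 944) / 20 = 49
R = √49 = 7  ⇒  r_B = 7 − 1 = 6

rB=6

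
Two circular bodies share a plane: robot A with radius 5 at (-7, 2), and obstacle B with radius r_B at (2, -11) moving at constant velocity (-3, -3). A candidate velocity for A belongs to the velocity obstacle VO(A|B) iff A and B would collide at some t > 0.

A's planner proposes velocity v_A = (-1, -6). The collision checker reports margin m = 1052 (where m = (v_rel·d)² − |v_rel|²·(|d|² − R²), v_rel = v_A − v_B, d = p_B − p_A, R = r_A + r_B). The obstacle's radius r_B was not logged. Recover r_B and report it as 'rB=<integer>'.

m = 1052
d = (9, -13);  v_rel = (2, -3),  |v_rel|² = 13
v_rel×d = (2)·(-13) − (-3)·(9) = 1
since m = R²·13 − 1²:  R² = (1 + 1052) / 13 = 81
R = √81 = 9  ⇒  r_B = 9 − 5 = 4

rB=4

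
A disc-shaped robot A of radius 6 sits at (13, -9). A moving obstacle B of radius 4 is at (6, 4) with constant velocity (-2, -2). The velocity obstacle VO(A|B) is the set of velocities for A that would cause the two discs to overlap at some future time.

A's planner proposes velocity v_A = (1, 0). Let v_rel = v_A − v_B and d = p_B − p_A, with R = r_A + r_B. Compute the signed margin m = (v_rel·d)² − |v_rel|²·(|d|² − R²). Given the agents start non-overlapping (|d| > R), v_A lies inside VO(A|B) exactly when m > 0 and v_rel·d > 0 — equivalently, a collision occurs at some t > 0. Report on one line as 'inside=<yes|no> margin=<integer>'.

d = (-7, 13),  |d|² = 218;  R = 6+4 = 10,  c = 218−10² = 118
v_rel = (3, 2),  |v_rel|² = 13;  v_rel·d = (3)·(-7) + (2)·(13) = 5
13·t² − 10·t + 118 = 0  ⇒  m = 5² − 13·118 = -1509
m = -1509 < 0,  v_rel·d = 5 > 0  ⇒  outside

inside=no margin=-1509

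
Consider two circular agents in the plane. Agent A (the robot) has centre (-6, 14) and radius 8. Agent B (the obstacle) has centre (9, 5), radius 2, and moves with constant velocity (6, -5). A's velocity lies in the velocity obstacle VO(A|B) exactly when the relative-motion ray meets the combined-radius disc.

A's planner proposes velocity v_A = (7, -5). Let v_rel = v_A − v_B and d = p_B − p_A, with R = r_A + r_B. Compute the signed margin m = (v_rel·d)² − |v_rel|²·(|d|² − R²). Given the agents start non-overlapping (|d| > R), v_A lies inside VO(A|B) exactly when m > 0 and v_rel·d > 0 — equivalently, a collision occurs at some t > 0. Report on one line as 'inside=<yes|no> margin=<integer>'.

d = (15, -9),  |d|² = 306;  R = 8+2 = 10,  c = 306−10² = 206
v_rel = (1, 0),  |v_rel|² = 1;  v_rel·d = (1)·(15) + (0)·(-9) = 15
1·t² − 30·t + 206 = 0  ⇒  m = 15² − 1·206 = 19
m = 19 > 0,  v_rel·d = 15 > 0  ⇒  inside

inside=yes margin=19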